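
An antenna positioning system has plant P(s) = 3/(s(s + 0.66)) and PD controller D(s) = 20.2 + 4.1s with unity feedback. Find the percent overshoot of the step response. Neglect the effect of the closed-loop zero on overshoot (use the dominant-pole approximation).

Forward path: (20.2 + 4.1s)·3/(s(s+0.66)). The closed-loop characteristic equation is s² + (0.66 + 3·4.1)s + 3·20.2 = 0.
That is s² + 12.96s + 60.6 = 0, so ω_n = 7.785 rad/s and ζ = 12.96/(2·7.785) = 0.8324.
%OS = 100·exp(−πζ/√(1−ζ²)) = 0.892%.

0.892%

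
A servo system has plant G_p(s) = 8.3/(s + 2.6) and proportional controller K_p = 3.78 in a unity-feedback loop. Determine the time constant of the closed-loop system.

Closed-loop transfer function: T(s) = K_p·G_p(s)/(1 + K_p·G_p(s)) = 31.37/(s + 2.6 + 31.37) = 31.37/(s + 33.97).
Time constant τ = 1/33.97 = 0.0294 s.

τ = 0.0294 s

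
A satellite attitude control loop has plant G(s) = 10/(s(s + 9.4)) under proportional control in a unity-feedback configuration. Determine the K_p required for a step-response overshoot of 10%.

K_p = 6.32

From %OS = 100·exp(−πζ/√(1−ζ²)) = 10%, ζ = −ln(0.1)/√(π²+ln²(0.1)) = 0.5912.
Characteristic equation s² + 9.4s + 10K_p = 0 gives ζ = 9.4/(2√(10K_p)).
Setting ζ = 0.5912: √(10K_p) = 9.4/(2·0.5912) = 7.951, so K_p = 63.21/10 = 6.32.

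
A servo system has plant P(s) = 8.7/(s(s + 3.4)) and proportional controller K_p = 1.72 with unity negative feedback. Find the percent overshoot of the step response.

From 1 + K_pP(s) = 0: s² + 3.4s + 14.96 = 0 ⇒ ω_n = 3.868, ζ = 0.4395.
%OS = 100·exp(−πζ/√(1−ζ²)) = 100·exp(−π·0.4395/√0.8069) = 21.5%.

21.5%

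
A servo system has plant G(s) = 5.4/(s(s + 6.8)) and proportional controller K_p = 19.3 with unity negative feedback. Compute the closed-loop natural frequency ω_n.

The closed-loop denominator is s(s+6.8) + 19.3·5.4 = s² + 6.8s + 104.2.
So ω_n² = 104.2 ⇒ ω_n = 10.21 rad/s, and ζ = 6.8/(2ω_n) = 0.333.

ω_n = 10.2 rad/s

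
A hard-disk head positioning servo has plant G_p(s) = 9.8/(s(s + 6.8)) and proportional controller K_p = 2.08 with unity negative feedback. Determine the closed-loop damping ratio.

ζ = 0.753

1 + K_p·G_p(s) = 0 gives s² + 6.8s + 20.38 = 0.
So ω_n² = 20.38 ⇒ ω_n = 4.515 rad/s, and ζ = 6.8/(2ω_n) = 0.753.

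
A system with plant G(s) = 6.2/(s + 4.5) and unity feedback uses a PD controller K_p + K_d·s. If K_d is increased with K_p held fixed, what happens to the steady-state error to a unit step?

K_d affects only the transient (the s-coefficient); the DC loop gain, and hence e_ss, depends only on K_p.

unchanged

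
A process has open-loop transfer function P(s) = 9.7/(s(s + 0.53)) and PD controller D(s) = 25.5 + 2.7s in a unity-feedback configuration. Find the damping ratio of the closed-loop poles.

Forward path: (25.5 + 2.7s)·9.7/(s(s+0.53)). The closed-loop characteristic equation is s² + (0.53 + 9.7·2.7)s + 9.7·25.5 = 0.
That is s² + 26.72s + 247.3 = 0, so ω_n = 15.73 rad/s and ζ = 26.72/(2·15.73) = 0.8495.

ζ = 0.849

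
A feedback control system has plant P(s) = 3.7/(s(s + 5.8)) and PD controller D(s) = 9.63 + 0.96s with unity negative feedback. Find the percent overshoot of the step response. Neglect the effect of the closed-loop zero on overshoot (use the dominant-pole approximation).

Forward path: (9.63 + 0.96s)·3.7/(s(s+5.8)). The closed-loop characteristic equation is s² + (5.8 + 3.7·0.96)s + 3.7·9.63 = 0.
That is s² + 9.352s + 35.63 = 0, so ω_n = 5.969 rad/s and ζ = 9.352/(2·5.969) = 0.7834.
%OS = 100·exp(−πζ/√(1−ζ²)) = 1.91%.

1.91%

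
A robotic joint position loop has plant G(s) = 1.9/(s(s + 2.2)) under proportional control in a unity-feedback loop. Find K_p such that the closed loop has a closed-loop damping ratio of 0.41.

Closed-loop characteristic equation: s² + 2.2s + K_p·1.9 = 0.
So ω_n = √(1.9K_p) and 2ζω_n = 2.2, giving ζ = 2.2/(2√(1.9K_p)).
Setting ζ = 0.41: √(1.9K_p) = 2.2/(2·0.41) = 2.683, so K_p = 7.198/1.9 = 3.79.

K_p = 3.79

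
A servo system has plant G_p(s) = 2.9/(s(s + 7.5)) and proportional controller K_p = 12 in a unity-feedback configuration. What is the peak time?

T_p = 0.69 s

From 1 + K_pG_p(s) = 0: s² + 7.5s + 34.8 = 0 ⇒ ω_n = 5.899, ζ = 0.6357.
Damped frequency ω_d = ω_n√(1−ζ²) = 4.554 rad/s, so peak time T_p = π/ω_d = 0.69 s.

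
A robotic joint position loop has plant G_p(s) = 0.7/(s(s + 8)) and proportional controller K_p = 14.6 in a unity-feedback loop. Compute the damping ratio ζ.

The closed-loop denominator is s(s+8) + 14.6·0.7 = s² + 8s + 10.22.
So ω_n² = 10.22 ⇒ ω_n = 3.197 rad/s, and ζ = 8/(2ω_n) = 1.25.

ζ = 1.25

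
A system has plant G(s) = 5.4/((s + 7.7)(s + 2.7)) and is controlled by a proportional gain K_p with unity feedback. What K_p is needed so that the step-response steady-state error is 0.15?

The loop is type 0, so e_ss(step) = 1/(1 + K_pos) with K_pos = K_p·G(0).
G(0) = 0.2597. Require 1/(1 + K_p·0.2597) = 0.15, so 1 + 0.2597·K_p = 6.667.
K_p = (6.667 − 1)/0.2597 = 21.8.

K_p = 21.8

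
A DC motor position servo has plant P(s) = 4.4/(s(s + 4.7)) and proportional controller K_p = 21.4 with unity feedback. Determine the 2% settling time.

From 1 + K_pP(s) = 0: s² + 4.7s + 94.16 = 0 ⇒ ω_n = 9.704, ζ = 0.2422.
2% settling time T_s ≈ 4/(ζω_n) = 4/2.35 = 1.7 s.

T_s ≈ 1.7 s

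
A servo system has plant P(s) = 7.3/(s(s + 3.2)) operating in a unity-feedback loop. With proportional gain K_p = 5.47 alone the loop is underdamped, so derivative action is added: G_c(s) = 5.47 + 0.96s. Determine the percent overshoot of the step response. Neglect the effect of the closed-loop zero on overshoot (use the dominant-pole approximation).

Forward path: (5.47 + 0.96s)·7.3/(s(s+3.2)). The closed-loop characteristic equation is s² + (3.2 + 7.3·0.96)s + 7.3·5.47 = 0.
That is s² + 10.21s + 39.93 = 0, so ω_n = 6.319 rad/s and ζ = 10.21/(2·6.319) = 0.8077.
%OS = 100·exp(−πζ/√(1−ζ²)) = 1.35%.

1.35%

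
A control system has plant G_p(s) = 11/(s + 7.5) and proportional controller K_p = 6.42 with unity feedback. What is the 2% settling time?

T_s ≈ 0.0512 s

Closed-loop transfer function: T(s) = K_p·G_p(s)/(1 + K_p·G_p(s)) = 70.62/(s + 7.5 + 70.62) = 70.62/(s + 78.12).
Time constant τ = 1/78.12 = 0.0128 s, so the 2% settling time is about 4τ = 0.0512 s.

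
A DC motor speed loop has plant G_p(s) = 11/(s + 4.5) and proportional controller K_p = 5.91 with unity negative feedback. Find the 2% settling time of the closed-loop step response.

T_s ≈ 0.0575 s

Closed-loop transfer function: T(s) = K_p·G_p(s)/(1 + K_p·G_p(s)) = 65.01/(s + 4.5 + 65.01) = 65.01/(s + 69.51).
Time constant τ = 1/69.51 = 0.01439 s, so the 2% settling time is about 4τ = 0.0575 s.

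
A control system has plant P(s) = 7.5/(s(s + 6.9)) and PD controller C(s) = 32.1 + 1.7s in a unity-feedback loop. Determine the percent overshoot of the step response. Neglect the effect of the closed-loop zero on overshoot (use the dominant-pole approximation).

7.65%

Forward path: (32.1 + 1.7s)·7.5/(s(s+6.9)). The closed-loop characteristic equation is s² + (6.9 + 7.5·1.7)s + 7.5·32.1 = 0.
That is s² + 19.65s + 240.8 = 0, so ω_n = 15.52 rad/s and ζ = 19.65/(2·15.52) = 0.6332.
%OS = 100·exp(−πζ/√(1−ζ²)) = 7.65%.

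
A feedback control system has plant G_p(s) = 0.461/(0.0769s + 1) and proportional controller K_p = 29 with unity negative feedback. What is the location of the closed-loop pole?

s = -186.9

Closed loop: T(s) = K_p·G_p/(1+K_p·G_p) = 13.37/(0.0769s + 1 + 13.37), with pole at s = −(1 + 13.37)/0.0769 = −186.9.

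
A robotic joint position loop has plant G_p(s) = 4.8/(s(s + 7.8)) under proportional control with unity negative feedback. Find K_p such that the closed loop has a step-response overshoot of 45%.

K_p = 52.2

From %OS = 100·exp(−πζ/√(1−ζ²)) = 45%, ζ = −ln(0.45)/√(π²+ln²(0.45)) = 0.2463.
Characteristic equation s² + 7.8s + 4.8K_p = 0 gives ζ = 7.8/(2√(4.8K_p)).
Setting ζ = 0.2463: √(4.8K_p) = 7.8/(2·0.2463) = 15.83, so K_p = 250.6/4.8 = 52.2.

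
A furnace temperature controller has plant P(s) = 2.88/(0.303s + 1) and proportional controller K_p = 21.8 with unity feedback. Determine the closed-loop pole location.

s = -210.5

Closed loop: T(s) = K_p·P/(1+K_p·P) = 62.78/(0.303s + 1 + 62.78), with pole at s = −(1 + 62.78)/0.303 = −210.5.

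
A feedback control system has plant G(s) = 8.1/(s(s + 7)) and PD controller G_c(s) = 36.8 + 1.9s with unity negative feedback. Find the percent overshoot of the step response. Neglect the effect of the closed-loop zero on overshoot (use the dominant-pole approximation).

Forward path: (36.8 + 1.9s)·8.1/(s(s+7)). The closed-loop characteristic equation is s² + (7 + 8.1·1.9)s + 8.1·36.8 = 0.
That is s² + 22.39s + 298.1 = 0, so ω_n = 17.26 rad/s and ζ = 22.39/(2·17.26) = 0.6484.
%OS = 100·exp(−πζ/√(1−ζ²)) = 6.88%.

6.88%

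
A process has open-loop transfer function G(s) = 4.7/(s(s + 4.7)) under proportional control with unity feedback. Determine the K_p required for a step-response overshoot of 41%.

From %OS = 100·exp(−πζ/√(1−ζ²)) = 41%, ζ = −ln(0.41)/√(π²+ln²(0.41)) = 0.273.
Characteristic equation s² + 4.7s + 4.7K_p = 0 gives ζ = 4.7/(2√(4.7K_p)).
Setting ζ = 0.273: √(4.7K_p) = 4.7/(2·0.273) = 8.607, so K_p = 74.09/4.7 = 15.8.

K_p = 15.8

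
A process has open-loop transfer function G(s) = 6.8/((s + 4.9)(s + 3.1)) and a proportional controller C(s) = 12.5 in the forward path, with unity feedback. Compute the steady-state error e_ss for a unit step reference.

0.152

The loop is type 0. Static position error constant K_pos = C(0)·G(0) = 12.5·0.4477 = 5.596.
Steady-state error to a unit step: e_ss = 1/(1+K_pos) = 1/6.596 = 0.152.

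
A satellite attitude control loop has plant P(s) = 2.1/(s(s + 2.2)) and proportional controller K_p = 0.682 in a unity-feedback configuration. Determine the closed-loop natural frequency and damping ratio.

ω_n = 1.2 rad/s, ζ = 0.919

1 + K_p·P(s) = 0 gives s² + 2.2s + 1.432 = 0.
Matching s² + 2ζω_n s + ω_n²: ω_n = √1.432 = 1.197 rad/s and 2ζω_n = 2.2, so ζ = 2.2/(2·1.197) = 0.919.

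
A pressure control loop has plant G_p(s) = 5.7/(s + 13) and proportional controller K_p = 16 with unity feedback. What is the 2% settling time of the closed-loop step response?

T_s ≈ 0.0384 s

Closed-loop transfer function: T(s) = K_p·G_p(s)/(1 + K_p·G_p(s)) = 91.2/(s + 13 + 91.2) = 91.2/(s + 104.2).
Time constant τ = 1/104.2 = 0.009597 s, so the 2% settling time is about 4τ = 0.0384 s.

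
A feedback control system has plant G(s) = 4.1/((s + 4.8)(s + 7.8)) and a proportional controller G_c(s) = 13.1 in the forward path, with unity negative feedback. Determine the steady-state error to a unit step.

The loop is type 0. Static position error constant K_pos = G_c(0)·G(0) = 13.1·0.1095 = 1.435.
Steady-state error to a unit step: e_ss = 1/(1+K_pos) = 1/2.435 = 0.411.

0.411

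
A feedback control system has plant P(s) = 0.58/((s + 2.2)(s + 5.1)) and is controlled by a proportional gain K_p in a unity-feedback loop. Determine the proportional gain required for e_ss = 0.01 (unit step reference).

For a type-0 loop with proportional control, e_ss = 1/(1 + K_p·P(0)).
P(0) = 0.05169. Require 1/(1 + K_p·0.05169) = 0.01, so 1 + 0.05169·K_p = 100.
K_p = (100 − 1)/0.05169 = 1920.

K_p = 1920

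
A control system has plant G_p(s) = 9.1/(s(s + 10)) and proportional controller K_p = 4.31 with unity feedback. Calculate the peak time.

From 1 + K_pG_p(s) = 0: s² + 10s + 39.22 = 0 ⇒ ω_n = 6.263, ζ = 0.7984.
Damped frequency ω_d = ω_n√(1−ζ²) = 3.771 rad/s, so peak time T_p = π/ω_d = 0.833 s.

T_p = 0.833 s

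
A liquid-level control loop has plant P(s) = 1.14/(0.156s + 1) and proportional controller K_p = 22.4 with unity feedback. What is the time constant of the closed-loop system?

Closed loop: T(s) = K_p·P/(1+K_p·P) = 25.54/(0.156s + 1 + 25.54), with pole at s = −(1 + 25.54)/0.156 = −170.1.
Closed-loop time constant τ = 1/170.1 = 0.00588 s.

τ = 0.00588 s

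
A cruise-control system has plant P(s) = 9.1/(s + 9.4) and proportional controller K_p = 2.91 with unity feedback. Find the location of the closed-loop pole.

Closed-loop transfer function: T(s) = K_p·P(s)/(1 + K_p·P(s)) = 26.48/(s + 9.4 + 26.48) = 26.48/(s + 35.88).
The closed-loop pole is at s = −35.88.

s = -35.88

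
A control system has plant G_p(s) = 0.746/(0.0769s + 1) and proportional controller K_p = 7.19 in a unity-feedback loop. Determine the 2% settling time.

Closed loop: T(s) = K_p·G_p/(1+K_p·G_p) = 5.364/(0.0769s + 1 + 5.364), with pole at s = −(1 + 5.364)/0.0769 = −82.75.
τ = 1/82.75 = 0.01208 s, so 2% settling time ≈ 4τ = 0.0483 s.

T_s ≈ 0.0483 s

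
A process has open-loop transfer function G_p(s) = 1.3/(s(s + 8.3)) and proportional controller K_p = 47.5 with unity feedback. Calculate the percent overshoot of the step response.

From 1 + K_pG_p(s) = 0: s² + 8.3s + 61.75 = 0 ⇒ ω_n = 7.858, ζ = 0.5281.
%OS = 100·exp(−πζ/√(1−ζ²)) = 100·exp(−π·0.5281/√0.7211) = 14.2%.

14.2%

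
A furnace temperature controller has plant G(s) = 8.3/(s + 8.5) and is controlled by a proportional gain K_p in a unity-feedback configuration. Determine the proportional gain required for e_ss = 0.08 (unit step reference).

Steady-state error for a unit step on this type-0 loop is 1/(1 + K_p·G(0)).
G(0) = 0.9765. Require 1/(1 + K_p·0.9765) = 0.08, so 1 + 0.9765·K_p = 12.5.
K_p = (12.5 − 1)/0.9765 = 11.8.

K_p = 11.8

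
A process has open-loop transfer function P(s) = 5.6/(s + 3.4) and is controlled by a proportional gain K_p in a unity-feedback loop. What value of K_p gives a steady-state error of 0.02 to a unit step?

The loop is type 0, so e_ss(step) = 1/(1 + K_pos) with K_pos = K_p·P(0).
P(0) = 1.647. Require 1/(1 + K_p·1.647) = 0.02, so 1 + 1.647·K_p = 50.
K_p = (50 − 1)/1.647 = 29.8.

K_p = 29.8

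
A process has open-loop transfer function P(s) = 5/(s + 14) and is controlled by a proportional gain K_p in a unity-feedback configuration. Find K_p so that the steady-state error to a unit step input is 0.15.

K_p = 15.9

The loop is type 0, so e_ss(step) = 1/(1 + K_pos) with K_pos = K_p·P(0).
P(0) = 0.3571. Require 1/(1 + K_p·0.3571) = 0.15, so 1 + 0.3571·K_p = 6.667.
K_p = (6.667 − 1)/0.3571 = 15.9.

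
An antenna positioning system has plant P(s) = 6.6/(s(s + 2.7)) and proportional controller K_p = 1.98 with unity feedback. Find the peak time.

T_p = 0.937 s

From 1 + K_pP(s) = 0: s² + 2.7s + 13.07 = 0 ⇒ ω_n = 3.615, ζ = 0.3734.
Damped frequency ω_d = ω_n√(1−ζ²) = 3.353 rad/s, so peak time T_p = π/ω_d = 0.937 s.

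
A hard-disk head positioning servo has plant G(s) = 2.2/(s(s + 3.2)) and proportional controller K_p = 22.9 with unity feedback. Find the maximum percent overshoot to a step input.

48.3%

The closed-loop denominator s² + 3.2s + 50.38 gives ω_n = √50.38 = 7.098 and ζ = 3.2/(2ω_n) = 0.2254.
%OS = 100·exp(−πζ/√(1−ζ²)) = 100·exp(−π·0.2254/√0.9492) = 48.3%.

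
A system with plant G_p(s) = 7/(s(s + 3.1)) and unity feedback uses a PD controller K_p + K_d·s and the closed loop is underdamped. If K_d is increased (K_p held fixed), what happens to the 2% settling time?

decrease

Characteristic equation s² + (3.1 + 7K_d)s + 7K_p = 0: raising K_d increases ζω_n = (3.1+7K_d)/2 while the loop stays underdamped, so T_s ≈ 4/(ζω_n) decreases.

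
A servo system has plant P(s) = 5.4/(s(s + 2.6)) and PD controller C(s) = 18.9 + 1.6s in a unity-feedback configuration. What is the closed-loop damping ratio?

Forward path: (18.9 + 1.6s)·5.4/(s(s+2.6)). The closed-loop characteristic equation is s² + (2.6 + 5.4·1.6)s + 5.4·18.9 = 0.
That is s² + 11.24s + 102.1 = 0, so ω_n = 10.1 rad/s and ζ = 11.24/(2·10.1) = 0.5563.

ζ = 0.556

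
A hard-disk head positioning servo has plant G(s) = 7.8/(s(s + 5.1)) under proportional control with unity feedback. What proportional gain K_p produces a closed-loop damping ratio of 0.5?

K_p = 3.33

Closed-loop characteristic equation: s² + 5.1s + K_p·7.8 = 0.
So ω_n = √(7.8K_p) and 2ζω_n = 5.1, giving ζ = 5.1/(2√(7.8K_p)).
Setting ζ = 0.5: √(7.8K_p) = 5.1/(2·0.5) = 5.1, so K_p = 26.01/7.8 = 3.33.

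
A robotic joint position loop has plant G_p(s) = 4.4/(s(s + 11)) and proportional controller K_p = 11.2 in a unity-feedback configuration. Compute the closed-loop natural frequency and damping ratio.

ω_n = 7.02 rad/s, ζ = 0.783

1 + K_p·G_p(s) = 0 gives s² + 11s + 49.28 = 0.
So ω_n² = 49.28 ⇒ ω_n = 7.02 rad/s, and ζ = 11/(2ω_n) = 0.783.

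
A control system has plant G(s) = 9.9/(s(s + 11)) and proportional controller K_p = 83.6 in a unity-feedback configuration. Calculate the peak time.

The closed-loop denominator s² + 11s + 827.6 gives ω_n = √827.6 = 28.77 and ζ = 11/(2ω_n) = 0.1912.
Damped frequency ω_d = ω_n√(1−ζ²) = 28.24 rad/s, so peak time T_p = π/ω_d = 0.111 s.

T_p = 0.111 s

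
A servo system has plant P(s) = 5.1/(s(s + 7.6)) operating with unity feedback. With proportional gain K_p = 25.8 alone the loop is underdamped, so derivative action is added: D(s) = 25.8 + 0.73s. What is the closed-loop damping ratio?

Forward path: (25.8 + 0.73s)·5.1/(s(s+7.6)). The closed-loop characteristic equation is s² + (7.6 + 5.1·0.73)s + 5.1·25.8 = 0.
That is s² + 11.32s + 131.6 = 0, so ω_n = 11.47 rad/s and ζ = 11.32/(2·11.47) = 0.4936.

ζ = 0.494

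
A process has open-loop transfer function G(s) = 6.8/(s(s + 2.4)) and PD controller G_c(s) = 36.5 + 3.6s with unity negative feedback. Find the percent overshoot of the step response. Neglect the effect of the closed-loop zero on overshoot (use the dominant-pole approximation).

0.588%

Forward path: (36.5 + 3.6s)·6.8/(s(s+2.4)). The closed-loop characteristic equation is s² + (2.4 + 6.8·3.6)s + 6.8·36.5 = 0.
That is s² + 26.88s + 248.2 = 0, so ω_n = 15.75 rad/s and ζ = 26.88/(2·15.75) = 0.8531.
%OS = 100·exp(−πζ/√(1−ζ²)) = 0.588%.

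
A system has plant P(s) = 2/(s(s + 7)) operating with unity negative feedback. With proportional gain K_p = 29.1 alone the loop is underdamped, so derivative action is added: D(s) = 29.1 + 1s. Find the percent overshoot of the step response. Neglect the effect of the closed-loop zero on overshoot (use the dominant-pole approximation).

Forward path: (29.1 + 1s)·2/(s(s+7)). The closed-loop characteristic equation is s² + (7 + 2·1)s + 2·29.1 = 0.
That is s² + 9s + 58.2 = 0, so ω_n = 7.629 rad/s and ζ = 9/(2·7.629) = 0.5899.
%OS = 100·exp(−πζ/√(1−ζ²)) = 10.1%.

10.1%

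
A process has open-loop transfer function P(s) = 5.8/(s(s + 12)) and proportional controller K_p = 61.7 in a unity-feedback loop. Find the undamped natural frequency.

ω_n = 18.9 rad/s

The closed-loop denominator is s(s+12) + 61.7·5.8 = s² + 12s + 357.9.
So ω_n² = 357.9 ⇒ ω_n = 18.92 rad/s, and ζ = 12/(2ω_n) = 0.317.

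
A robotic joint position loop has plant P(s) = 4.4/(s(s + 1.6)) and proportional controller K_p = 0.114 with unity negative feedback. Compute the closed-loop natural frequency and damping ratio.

ω_n = 0.708 rad/s, ζ = 1.13

The closed-loop denominator is s(s+1.6) + 0.114·4.4 = s² + 1.6s + 0.5016.
Matching s² + 2ζω_n s + ω_n²: ω_n = √0.5016 = 0.7082 rad/s and 2ζω_n = 1.6, so ζ = 1.6/(2·0.7082) = 1.13.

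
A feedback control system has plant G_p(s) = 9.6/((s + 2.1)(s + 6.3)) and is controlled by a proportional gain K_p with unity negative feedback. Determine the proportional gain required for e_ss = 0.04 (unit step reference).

The loop is type 0, so e_ss(step) = 1/(1 + K_pos) with K_pos = K_p·G_p(0).
G_p(0) = 0.7256. Require 1/(1 + K_p·0.7256) = 0.04, so 1 + 0.7256·K_p = 25.
K_p = (25 − 1)/0.7256 = 33.1.

K_p = 33.1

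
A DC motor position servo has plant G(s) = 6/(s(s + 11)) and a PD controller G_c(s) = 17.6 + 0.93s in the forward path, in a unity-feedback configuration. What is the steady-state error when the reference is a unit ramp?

0.104

The loop has one pole at the origin (type 1). Velocity error constant K_v = lim_{s→0} s·G_c(s)G(s) = 17.6·6/11 = 9.6.
Steady-state error to a unit ramp: e_ss = 1/K_v = 0.104.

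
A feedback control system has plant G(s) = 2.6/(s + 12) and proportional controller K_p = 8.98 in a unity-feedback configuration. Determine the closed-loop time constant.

τ = 0.0283 s

Closed-loop transfer function: T(s) = K_p·G(s)/(1 + K_p·G(s)) = 23.35/(s + 12 + 23.35) = 23.35/(s + 35.35).
Time constant τ = 1/35.35 = 0.0283 s.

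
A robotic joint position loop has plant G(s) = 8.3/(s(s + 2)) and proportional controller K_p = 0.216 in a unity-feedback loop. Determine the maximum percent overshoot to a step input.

From 1 + K_pG(s) = 0: s² + 2s + 1.793 = 0 ⇒ ω_n = 1.339, ζ = 0.7469.
%OS = 100·exp(−πζ/√(1−ζ²)) = 100·exp(−π·0.7469/√0.4422) = 2.94%.

2.94%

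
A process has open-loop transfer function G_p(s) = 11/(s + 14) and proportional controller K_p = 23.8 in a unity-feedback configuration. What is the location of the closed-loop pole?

s = -275.8

Closed-loop transfer function: T(s) = K_p·G_p(s)/(1 + K_p·G_p(s)) = 261.8/(s + 14 + 261.8) = 261.8/(s + 275.8).
The closed-loop pole is at s = −275.8.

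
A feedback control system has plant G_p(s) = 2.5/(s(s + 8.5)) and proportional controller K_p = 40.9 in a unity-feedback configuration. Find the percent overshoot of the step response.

From 1 + K_pG_p(s) = 0: s² + 8.5s + 102.2 = 0 ⇒ ω_n = 10.11, ζ = 0.4203.
%OS = 100·exp(−πζ/√(1−ζ²)) = 100·exp(−π·0.4203/√0.8233) = 23.3%.

23.3%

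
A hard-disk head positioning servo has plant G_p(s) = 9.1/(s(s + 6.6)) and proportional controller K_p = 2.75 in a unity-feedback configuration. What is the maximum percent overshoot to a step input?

The closed-loop denominator s² + 6.6s + 25.02 gives ω_n = √25.02 = 5.002 and ζ = 6.6/(2ω_n) = 0.6597.
%OS = 100·exp(−πζ/√(1−ζ²)) = 100·exp(−π·0.6597/√0.5648) = 6.35%.

6.35%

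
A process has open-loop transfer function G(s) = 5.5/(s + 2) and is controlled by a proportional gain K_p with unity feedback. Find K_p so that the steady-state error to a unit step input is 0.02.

K_p = 17.8

The loop is type 0, so e_ss(step) = 1/(1 + K_pos) with K_pos = K_p·G(0).
G(0) = 2.75. Require 1/(1 + K_p·2.75) = 0.02, so 1 + 2.75·K_p = 50.
K_p = (50 − 1)/2.75 = 17.8.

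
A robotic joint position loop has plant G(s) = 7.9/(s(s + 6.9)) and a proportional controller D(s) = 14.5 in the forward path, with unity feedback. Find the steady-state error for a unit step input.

The open loop D(s)G(s) has a pole at the origin (type 1), so the static position error constant is infinite and e_ss = 1/(1+∞) = 0.

0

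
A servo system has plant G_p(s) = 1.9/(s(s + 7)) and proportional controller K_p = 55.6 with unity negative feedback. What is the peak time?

T_p = 0.325 s

The closed-loop denominator s² + 7s + 105.6 gives ω_n = √105.6 = 10.28 and ζ = 7/(2ω_n) = 0.3405.
Damped frequency ω_d = ω_n√(1−ζ²) = 9.664 rad/s, so peak time T_p = π/ω_d = 0.325 s.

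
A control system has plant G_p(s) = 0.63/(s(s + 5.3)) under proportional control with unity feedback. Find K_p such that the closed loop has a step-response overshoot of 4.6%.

K_p = 22.8

From %OS = 100·exp(−πζ/√(1−ζ²)) = 4.6%, ζ = −ln(0.046)/√(π²+ln²(0.046)) = 0.7.
Characteristic equation s² + 5.3s + 0.63K_p = 0 gives ζ = 5.3/(2√(0.63K_p)).
Setting ζ = 0.7: √(0.63K_p) = 5.3/(2·0.7) = 3.786, so K_p = 14.33/0.63 = 22.8.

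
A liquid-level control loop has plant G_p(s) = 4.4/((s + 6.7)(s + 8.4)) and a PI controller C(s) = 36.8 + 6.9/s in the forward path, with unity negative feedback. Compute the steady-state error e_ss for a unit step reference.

0

The open loop C(s)G_p(s) has a pole at the origin (type 1), so the static position error constant is infinite and e_ss = 1/(1+∞) = 0.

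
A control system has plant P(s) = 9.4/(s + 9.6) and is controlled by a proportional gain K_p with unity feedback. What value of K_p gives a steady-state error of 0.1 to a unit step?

For a type-0 loop with proportional control, e_ss = 1/(1 + K_p·P(0)).
P(0) = 0.9792. Require 1/(1 + K_p·0.9792) = 0.1, so 1 + 0.9792·K_p = 10.
K_p = (10 − 1)/0.9792 = 9.19.

K_p = 9.19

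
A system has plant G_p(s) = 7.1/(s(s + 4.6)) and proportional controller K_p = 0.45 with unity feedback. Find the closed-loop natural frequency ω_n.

ω_n = 1.79 rad/s

1 + K_p·G_p(s) = 0 gives s² + 4.6s + 3.195 = 0.
So ω_n² = 3.195 ⇒ ω_n = 1.787 rad/s, and ζ = 4.6/(2ω_n) = 1.29.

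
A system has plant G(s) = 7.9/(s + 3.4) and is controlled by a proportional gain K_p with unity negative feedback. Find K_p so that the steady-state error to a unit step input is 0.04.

For a type-0 loop with proportional control, e_ss = 1/(1 + K_p·G(0)).
G(0) = 2.324. Require 1/(1 + K_p·2.324) = 0.04, so 1 + 2.324·K_p = 25.
K_p = (25 − 1)/2.324 = 10.3.

K_p = 10.3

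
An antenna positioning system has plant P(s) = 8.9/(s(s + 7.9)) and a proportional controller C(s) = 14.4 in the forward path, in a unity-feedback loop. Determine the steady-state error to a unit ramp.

0.0616

The loop has one pole at the origin (type 1). Velocity error constant K_v = lim_{s→0} s·C(s)P(s) = 14.4·8.9/7.9 = 16.22.
Steady-state error to a unit ramp: e_ss = 1/K_v = 0.0616.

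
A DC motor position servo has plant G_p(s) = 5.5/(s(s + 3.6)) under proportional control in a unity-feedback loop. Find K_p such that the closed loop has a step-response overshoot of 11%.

From %OS = 100·exp(−πζ/√(1−ζ²)) = 11%, ζ = −ln(0.11)/√(π²+ln²(0.11)) = 0.5749.
Characteristic equation s² + 3.6s + 5.5K_p = 0 gives ζ = 3.6/(2√(5.5K_p)).
Setting ζ = 0.5749: √(5.5K_p) = 3.6/(2·0.5749) = 3.131, so K_p = 9.803/5.5 = 1.78.

K_p = 1.78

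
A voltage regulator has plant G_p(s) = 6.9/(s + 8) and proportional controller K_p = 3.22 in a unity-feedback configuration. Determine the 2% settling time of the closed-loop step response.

Closed-loop transfer function: T(s) = K_p·G_p(s)/(1 + K_p·G_p(s)) = 22.22/(s + 8 + 22.22) = 22.22/(s + 30.22).
Time constant τ = 1/30.22 = 0.03309 s, so the 2% settling time is about 4τ = 0.132 s.

T_s ≈ 0.132 s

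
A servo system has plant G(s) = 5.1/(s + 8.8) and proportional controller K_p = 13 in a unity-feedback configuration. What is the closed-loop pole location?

s = -75.1

Closed-loop transfer function: T(s) = K_p·G(s)/(1 + K_p·G(s)) = 66.3/(s + 8.8 + 66.3) = 66.3/(s + 75.1).
The closed-loop pole is at s = −75.1.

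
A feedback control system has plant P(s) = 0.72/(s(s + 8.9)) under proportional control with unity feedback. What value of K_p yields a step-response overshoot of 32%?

K_p = 237

From %OS = 100·exp(−πζ/√(1−ζ²)) = 32%, ζ = −ln(0.32)/√(π²+ln²(0.32)) = 0.341.
Characteristic equation s² + 8.9s + 0.72K_p = 0 gives ζ = 8.9/(2√(0.72K_p)).
Setting ζ = 0.341: √(0.72K_p) = 8.9/(2·0.341) = 13.05, so K_p = 170.3/0.72 = 237.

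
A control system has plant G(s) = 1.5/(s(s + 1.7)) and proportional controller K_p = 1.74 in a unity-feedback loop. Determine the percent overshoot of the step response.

Closed-loop characteristic equation: s² + 1.7s + 2.61 = 0, so ω_n = 1.616 rad/s and ζ = 1.7/(2·1.616) = 0.5261.
%OS = 100·exp(−πζ/√(1−ζ²)) = 100·exp(−π·0.5261/√0.7232) = 14.3%.

14.3%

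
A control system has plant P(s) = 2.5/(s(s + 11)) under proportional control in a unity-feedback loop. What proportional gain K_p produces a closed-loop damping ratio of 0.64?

Closed-loop characteristic equation: s² + 11s + K_p·2.5 = 0.
So ω_n = √(2.5K_p) and 2ζω_n = 11, giving ζ = 11/(2√(2.5K_p)).
Setting ζ = 0.64: √(2.5K_p) = 11/(2·0.64) = 8.594, so K_p = 73.85/2.5 = 29.5.

K_p = 29.5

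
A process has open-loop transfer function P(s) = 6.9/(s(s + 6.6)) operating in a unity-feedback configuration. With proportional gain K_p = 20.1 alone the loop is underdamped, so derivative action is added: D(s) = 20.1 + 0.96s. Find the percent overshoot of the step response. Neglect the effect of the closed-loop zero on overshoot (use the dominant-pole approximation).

Forward path: (20.1 + 0.96s)·6.9/(s(s+6.6)). The closed-loop characteristic equation is s² + (6.6 + 6.9·0.96)s + 6.9·20.1 = 0.
That is s² + 13.22s + 138.7 = 0, so ω_n = 11.78 rad/s and ζ = 13.22/(2·11.78) = 0.5614.
%OS = 100·exp(−πζ/√(1−ζ²)) = 11.9%.

11.9%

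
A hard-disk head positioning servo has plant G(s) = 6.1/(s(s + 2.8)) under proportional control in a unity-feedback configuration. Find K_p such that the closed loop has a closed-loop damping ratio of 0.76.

K_p = 0.556

Closed-loop characteristic equation: s² + 2.8s + K_p·6.1 = 0.
So ω_n = √(6.1K_p) and 2ζω_n = 2.8, giving ζ = 2.8/(2√(6.1K_p)).
Setting ζ = 0.76: √(6.1K_p) = 2.8/(2·0.76) = 1.842, so K_p = 3.393/6.1 = 0.556.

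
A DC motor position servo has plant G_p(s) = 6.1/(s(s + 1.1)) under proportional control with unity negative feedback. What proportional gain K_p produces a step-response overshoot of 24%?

From %OS = 100·exp(−πζ/√(1−ζ²)) = 24%, ζ = −ln(0.24)/√(π²+ln²(0.24)) = 0.4136.
Characteristic equation s² + 1.1s + 6.1K_p = 0 gives ζ = 1.1/(2√(6.1K_p)).
Setting ζ = 0.4136: √(6.1K_p) = 1.1/(2·0.4136) = 1.33, so K_p = 1.768/6.1 = 0.29.

K_p = 0.29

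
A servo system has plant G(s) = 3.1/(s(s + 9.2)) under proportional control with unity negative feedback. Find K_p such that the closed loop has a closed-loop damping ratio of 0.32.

K_p = 66.7

Closed-loop characteristic equation: s² + 9.2s + K_p·3.1 = 0.
So ω_n = √(3.1K_p) and 2ζω_n = 9.2, giving ζ = 9.2/(2√(3.1K_p)).
Setting ζ = 0.32: √(3.1K_p) = 9.2/(2·0.32) = 14.37, so K_p = 206.6/3.1 = 66.7.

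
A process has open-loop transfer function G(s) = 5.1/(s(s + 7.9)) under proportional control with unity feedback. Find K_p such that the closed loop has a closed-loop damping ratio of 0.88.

K_p = 3.95

Closed-loop characteristic equation: s² + 7.9s + K_p·5.1 = 0.
So ω_n = √(5.1K_p) and 2ζω_n = 7.9, giving ζ = 7.9/(2√(5.1K_p)).
Setting ζ = 0.88: √(5.1K_p) = 7.9/(2·0.88) = 4.489, so K_p = 20.15/5.1 = 3.95.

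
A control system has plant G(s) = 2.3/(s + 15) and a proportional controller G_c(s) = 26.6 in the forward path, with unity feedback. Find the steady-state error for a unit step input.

0.197

The loop is type 0. Static position error constant K_pos = G_c(0)·G(0) = 26.6·0.1533 = 4.079.
Steady-state error to a unit step: e_ss = 1/(1+K_pos) = 1/5.079 = 0.197.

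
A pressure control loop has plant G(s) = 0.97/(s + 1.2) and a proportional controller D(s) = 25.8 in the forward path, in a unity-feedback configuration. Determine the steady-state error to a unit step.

The loop is type 0. Static position error constant K_pos = D(0)·G(0) = 25.8·0.8083 = 20.86.
Steady-state error to a unit step: e_ss = 1/(1+K_pos) = 1/21.86 = 0.0458.

0.0458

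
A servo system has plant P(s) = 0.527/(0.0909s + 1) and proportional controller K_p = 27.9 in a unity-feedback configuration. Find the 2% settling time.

Closed loop: T(s) = K_p·P/(1+K_p·P) = 14.7/(0.0909s + 1 + 14.7), with pole at s = −(1 + 14.7)/0.0909 = −172.8.
τ = 1/172.8 = 0.005789 s, so 2% settling time ≈ 4τ = 0.0232 s.

T_s ≈ 0.0232 s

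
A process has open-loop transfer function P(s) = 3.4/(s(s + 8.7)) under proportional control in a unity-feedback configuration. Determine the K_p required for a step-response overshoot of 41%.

From %OS = 100·exp(−πζ/√(1−ζ²)) = 41%, ζ = −ln(0.41)/√(π²+ln²(0.41)) = 0.273.
Characteristic equation s² + 8.7s + 3.4K_p = 0 gives ζ = 8.7/(2√(3.4K_p)).
Setting ζ = 0.273: √(3.4K_p) = 8.7/(2·0.273) = 15.93, so K_p = 253.9/3.4 = 74.7.

K_p = 74.7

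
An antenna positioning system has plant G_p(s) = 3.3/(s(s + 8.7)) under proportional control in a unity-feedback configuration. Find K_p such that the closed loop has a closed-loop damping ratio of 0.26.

K_p = 84.8

Closed-loop characteristic equation: s² + 8.7s + K_p·3.3 = 0.
So ω_n = √(3.3K_p) and 2ζω_n = 8.7, giving ζ = 8.7/(2√(3.3K_p)).
Setting ζ = 0.26: √(3.3K_p) = 8.7/(2·0.26) = 16.73, so K_p = 279.9/3.3 = 84.8.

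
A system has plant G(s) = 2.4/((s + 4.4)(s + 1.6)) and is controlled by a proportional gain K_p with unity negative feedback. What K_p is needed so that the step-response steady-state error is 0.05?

K_p = 55.7

Steady-state error for a unit step on this type-0 loop is 1/(1 + K_p·G(0)).
G(0) = 0.3409. Require 1/(1 + K_p·0.3409) = 0.05, so 1 + 0.3409·K_p = 20.
K_p = (20 − 1)/0.3409 = 55.7.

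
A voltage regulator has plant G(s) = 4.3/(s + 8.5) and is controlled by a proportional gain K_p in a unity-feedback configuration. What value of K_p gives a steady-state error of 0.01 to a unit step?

For a type-0 loop with proportional control, e_ss = 1/(1 + K_p·G(0)).
G(0) = 0.5059. Require 1/(1 + K_p·0.5059) = 0.01, so 1 + 0.5059·K_p = 100.
K_p = (100 − 1)/0.5059 = 196.

K_p = 196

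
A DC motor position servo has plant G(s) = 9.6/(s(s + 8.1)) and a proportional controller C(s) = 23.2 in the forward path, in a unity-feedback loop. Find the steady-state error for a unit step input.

The open loop C(s)G(s) has a pole at the origin (type 1), so the static position error constant is infinite and e_ss = 1/(1+∞) = 0.

0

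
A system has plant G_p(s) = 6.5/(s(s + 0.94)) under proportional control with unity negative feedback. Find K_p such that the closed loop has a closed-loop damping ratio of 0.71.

Closed-loop characteristic equation: s² + 0.94s + K_p·6.5 = 0.
So ω_n = √(6.5K_p) and 2ζω_n = 0.94, giving ζ = 0.94/(2√(6.5K_p)).
Setting ζ = 0.71: √(6.5K_p) = 0.94/(2·0.71) = 0.662, so K_p = 0.4382/6.5 = 0.0674.

K_p = 0.0674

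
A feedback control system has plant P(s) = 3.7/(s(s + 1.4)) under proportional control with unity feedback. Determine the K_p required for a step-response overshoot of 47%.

From %OS = 100·exp(−πζ/√(1−ζ²)) = 47%, ζ = −ln(0.47)/√(π²+ln²(0.47)) = 0.2337.
Characteristic equation s² + 1.4s + 3.7K_p = 0 gives ζ = 1.4/(2√(3.7K_p)).
Setting ζ = 0.2337: √(3.7K_p) = 1.4/(2·0.2337) = 2.996, so K_p = 8.974/3.7 = 2.43.

K_p = 2.43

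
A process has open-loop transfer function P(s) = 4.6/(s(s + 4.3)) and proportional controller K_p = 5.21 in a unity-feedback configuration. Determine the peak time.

T_p = 0.714 s

From 1 + K_pP(s) = 0: s² + 4.3s + 23.97 = 0 ⇒ ω_n = 4.896, ζ = 0.4392.
Damped frequency ω_d = ω_n√(1−ζ²) = 4.398 rad/s, so peak time T_p = π/ω_d = 0.714 s.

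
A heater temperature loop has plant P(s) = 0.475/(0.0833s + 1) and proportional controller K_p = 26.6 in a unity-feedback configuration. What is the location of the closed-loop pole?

Closed loop: T(s) = K_p·P/(1+K_p·P) = 12.63/(0.0833s + 1 + 12.63), with pole at s = −(1 + 12.63)/0.0833 = −163.7.

s = -163.7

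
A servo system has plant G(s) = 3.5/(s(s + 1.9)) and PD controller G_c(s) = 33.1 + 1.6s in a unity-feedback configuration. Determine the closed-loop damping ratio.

Forward path: (33.1 + 1.6s)·3.5/(s(s+1.9)). The closed-loop characteristic equation is s² + (1.9 + 3.5·1.6)s + 3.5·33.1 = 0.
That is s² + 7.5s + 115.9 = 0, so ω_n = 10.76 rad/s and ζ = 7.5/(2·10.76) = 0.3484.

ζ = 0.348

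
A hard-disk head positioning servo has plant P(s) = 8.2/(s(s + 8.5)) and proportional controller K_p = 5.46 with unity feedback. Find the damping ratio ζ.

1 + K_p·P(s) = 0 gives s² + 8.5s + 44.77 = 0.
So ω_n² = 44.77 ⇒ ω_n = 6.691 rad/s, and ζ = 8.5/(2ω_n) = 0.635.

ζ = 0.635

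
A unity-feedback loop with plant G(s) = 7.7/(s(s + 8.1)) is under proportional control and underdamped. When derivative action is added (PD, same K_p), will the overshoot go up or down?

With PD the characteristic equation becomes s² + (a + K·K_d)s + K·K_p = 0; the damping term grows, ζ rises, overshoot falls.

decrease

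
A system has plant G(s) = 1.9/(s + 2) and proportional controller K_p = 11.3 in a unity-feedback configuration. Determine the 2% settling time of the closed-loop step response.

T_s ≈ 0.17 s

Closed-loop transfer function: T(s) = K_p·G(s)/(1 + K_p·G(s)) = 21.47/(s + 2 + 21.47) = 21.47/(s + 23.47).
Time constant τ = 1/23.47 = 0.04261 s, so the 2% settling time is about 4τ = 0.17 s.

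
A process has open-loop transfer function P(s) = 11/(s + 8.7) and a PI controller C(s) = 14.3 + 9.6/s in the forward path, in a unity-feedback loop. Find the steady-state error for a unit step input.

0

The open loop C(s)P(s) has a pole at the origin (type 1), so the static position error constant is infinite and e_ss = 1/(1+∞) = 0.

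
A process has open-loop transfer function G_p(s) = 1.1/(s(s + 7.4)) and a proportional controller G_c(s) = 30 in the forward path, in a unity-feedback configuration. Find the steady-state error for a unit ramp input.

The loop has one pole at the origin (type 1). Velocity error constant K_v = lim_{s→0} s·G_c(s)G_p(s) = 30·1.1/7.4 = 4.459.
Steady-state error to a unit ramp: e_ss = 1/K_v = 0.224.

0.224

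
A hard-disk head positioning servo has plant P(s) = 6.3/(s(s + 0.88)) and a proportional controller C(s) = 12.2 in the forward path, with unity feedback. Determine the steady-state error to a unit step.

The open loop C(s)P(s) has a pole at the origin (type 1), so the static position error constant is infinite and e_ss = 1/(1+∞) = 0.

0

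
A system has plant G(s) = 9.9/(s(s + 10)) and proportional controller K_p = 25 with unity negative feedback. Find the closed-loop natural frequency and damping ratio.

ω_n = 15.7 rad/s, ζ = 0.318

1 + K_p·G(s) = 0 gives s² + 10s + 247.5 = 0.
Matching s² + 2ζω_n s + ω_n²: ω_n = √247.5 = 15.73 rad/s and 2ζω_n = 10, so ζ = 10/(2·15.73) = 0.318.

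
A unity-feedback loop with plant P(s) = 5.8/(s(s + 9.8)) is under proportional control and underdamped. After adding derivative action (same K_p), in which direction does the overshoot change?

With PD the characteristic equation becomes s² + (a + K·K_d)s + K·K_p = 0; the damping term grows, ζ rises, overshoot falls.

decrease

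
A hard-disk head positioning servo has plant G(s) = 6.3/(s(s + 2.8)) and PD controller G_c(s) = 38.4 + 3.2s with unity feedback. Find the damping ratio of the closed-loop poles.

ζ = 0.738

Forward path: (38.4 + 3.2s)·6.3/(s(s+2.8)). The closed-loop characteristic equation is s² + (2.8 + 6.3·3.2)s + 6.3·38.4 = 0.
That is s² + 22.96s + 241.9 = 0, so ω_n = 15.55 rad/s and ζ = 22.96/(2·15.55) = 0.7381.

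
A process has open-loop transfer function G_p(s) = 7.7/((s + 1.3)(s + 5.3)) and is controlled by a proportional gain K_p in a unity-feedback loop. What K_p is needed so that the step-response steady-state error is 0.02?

Steady-state error for a unit step on this type-0 loop is 1/(1 + K_p·G_p(0)).
G_p(0) = 1.118. Require 1/(1 + K_p·1.118) = 0.02, so 1 + 1.118·K_p = 50.
K_p = (50 − 1)/1.118 = 43.8.

K_p = 43.8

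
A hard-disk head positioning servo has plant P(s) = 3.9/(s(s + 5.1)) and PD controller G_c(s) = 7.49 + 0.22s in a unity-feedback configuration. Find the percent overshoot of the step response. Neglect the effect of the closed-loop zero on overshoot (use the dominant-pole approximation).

12.6%

Forward path: (7.49 + 0.22s)·3.9/(s(s+5.1)). The closed-loop characteristic equation is s² + (5.1 + 3.9·0.22)s + 3.9·7.49 = 0.
That is s² + 5.958s + 29.21 = 0, so ω_n = 5.405 rad/s and ζ = 5.958/(2·5.405) = 0.5512.
%OS = 100·exp(−πζ/√(1−ζ²)) = 12.6%.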